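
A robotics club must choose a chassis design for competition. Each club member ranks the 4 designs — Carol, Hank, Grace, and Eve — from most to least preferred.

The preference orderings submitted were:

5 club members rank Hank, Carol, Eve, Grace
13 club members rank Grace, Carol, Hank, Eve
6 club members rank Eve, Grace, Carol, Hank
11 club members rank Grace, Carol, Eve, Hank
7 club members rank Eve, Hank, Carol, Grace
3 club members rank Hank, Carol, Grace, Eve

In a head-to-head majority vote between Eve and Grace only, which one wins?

Ballots ranking Eve above Grace: 5+6+7 = 18.
Ballots ranking Grace above Eve: 13+11+3 = 27.
Grace wins the head-to-head, 27–18.

Grace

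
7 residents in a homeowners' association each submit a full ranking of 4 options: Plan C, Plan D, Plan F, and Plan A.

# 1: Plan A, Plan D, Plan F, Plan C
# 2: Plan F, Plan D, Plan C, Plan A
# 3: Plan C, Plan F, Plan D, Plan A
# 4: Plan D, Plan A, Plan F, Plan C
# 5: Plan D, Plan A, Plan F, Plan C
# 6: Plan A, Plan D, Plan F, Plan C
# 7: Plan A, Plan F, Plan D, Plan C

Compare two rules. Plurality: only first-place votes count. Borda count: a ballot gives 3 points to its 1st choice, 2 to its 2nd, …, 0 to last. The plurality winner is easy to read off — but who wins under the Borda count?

Plurality first-place counts: Plan C 1, Plan D 2, Plan F 1, Plan A 3 → Plan A.
Borda totals: Plan C 4, Plan D 14, Plan F 11, Plan A 13 → Plan D.

Plan D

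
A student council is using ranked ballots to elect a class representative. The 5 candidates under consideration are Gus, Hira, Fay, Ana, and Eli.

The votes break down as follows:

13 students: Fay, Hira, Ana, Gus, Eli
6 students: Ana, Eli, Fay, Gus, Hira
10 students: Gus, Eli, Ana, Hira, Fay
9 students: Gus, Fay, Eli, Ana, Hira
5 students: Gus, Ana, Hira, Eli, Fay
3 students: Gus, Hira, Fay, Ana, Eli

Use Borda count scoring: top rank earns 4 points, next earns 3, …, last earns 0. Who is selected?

Gus

Borda scores:
  Gus: 13·1 + 6·1 + 10·4 + 9·4 + 5·4 + 3·4 = 127
  Hira: 13·3 + 6·0 + 10·1 + 9·0 + 5·2 + 3·3 = 68
  Fay: 13·4 + 6·2 + 10·0 + 9·3 + 5·0 + 3·2 = 97
  Ana: 13·2 + 6·4 + 10·2 + 9·1 + 5·3 + 3·1 = 97
  Eli: 13·0 + 6·3 + 10·3 + 9·2 + 5·1 + 3·0 = 71
Gus has the highest total.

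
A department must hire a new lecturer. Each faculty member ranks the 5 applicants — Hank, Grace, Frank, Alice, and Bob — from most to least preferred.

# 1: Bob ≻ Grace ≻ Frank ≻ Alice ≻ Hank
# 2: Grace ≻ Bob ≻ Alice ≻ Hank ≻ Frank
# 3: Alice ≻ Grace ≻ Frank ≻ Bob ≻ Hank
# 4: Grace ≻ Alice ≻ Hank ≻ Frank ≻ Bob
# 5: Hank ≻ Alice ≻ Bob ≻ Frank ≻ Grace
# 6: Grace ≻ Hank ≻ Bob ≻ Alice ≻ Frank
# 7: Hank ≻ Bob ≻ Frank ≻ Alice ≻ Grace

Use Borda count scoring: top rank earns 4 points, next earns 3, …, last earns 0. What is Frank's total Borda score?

8

Borda scores:
  Hank: 0 + 1 + 0 + 2 + 4 + 3 + 4 = 14
  Grace: 3 + 4 + 3 + 4 + 0 + 4 + 0 = 18
  Frank: 2 + 0 + 2 + 1 + 1 + 0 + 2 = 8
  Alice: 1 + 2 + 4 + 3 + 3 + 1 + 1 = 15
  Bob: 4 + 3 + 1 + 0 + 2 + 2 + 3 = 15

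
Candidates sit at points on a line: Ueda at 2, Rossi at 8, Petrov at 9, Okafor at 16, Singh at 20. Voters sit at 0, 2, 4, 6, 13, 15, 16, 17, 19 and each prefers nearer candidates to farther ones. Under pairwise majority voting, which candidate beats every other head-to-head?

With single-peaked preferences on a line, the Condorcet winner is the candidate closest to the median voter.
The median voter (position 13) is closest to Okafor at 16.
Check: Okafor vs Rossi — voters closer to Okafor: 5 of 9.

Okafor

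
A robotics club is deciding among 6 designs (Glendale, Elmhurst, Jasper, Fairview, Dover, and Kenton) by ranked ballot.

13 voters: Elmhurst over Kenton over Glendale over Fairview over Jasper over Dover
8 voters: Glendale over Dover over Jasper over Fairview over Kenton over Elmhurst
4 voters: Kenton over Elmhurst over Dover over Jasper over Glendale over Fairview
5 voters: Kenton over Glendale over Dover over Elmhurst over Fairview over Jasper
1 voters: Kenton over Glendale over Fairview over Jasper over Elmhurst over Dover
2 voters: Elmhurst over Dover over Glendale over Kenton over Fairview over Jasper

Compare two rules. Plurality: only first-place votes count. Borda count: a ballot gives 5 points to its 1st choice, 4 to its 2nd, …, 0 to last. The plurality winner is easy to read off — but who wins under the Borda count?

Kenton

Plurality first-place counts: Glendale 8, Elmhurst 15, Jasper 0, Fairview 0, Dover 0, Kenton 10 → Elmhurst.
Borda totals: Glendale 113, Elmhurst 102, Jasper 47, Fairview 52, Dover 67, Kenton 114 → Kenton.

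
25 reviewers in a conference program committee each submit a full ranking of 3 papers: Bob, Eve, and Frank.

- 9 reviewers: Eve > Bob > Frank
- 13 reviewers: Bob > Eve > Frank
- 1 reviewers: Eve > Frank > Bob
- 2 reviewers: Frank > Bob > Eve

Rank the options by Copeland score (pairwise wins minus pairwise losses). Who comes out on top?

Pairwise results:
  Bob vs Eve: Bob wins 15–10.
  Bob vs Frank: Bob wins 22–3.
  Eve vs Frank: Eve wins 23–2.
Copeland scores (wins − losses):
  Bob: 2 − 0 = 2
  Eve: 1 − 1 = 0
  Frank: 0 − 2 = -2
Bob has the best Copeland score.

Bob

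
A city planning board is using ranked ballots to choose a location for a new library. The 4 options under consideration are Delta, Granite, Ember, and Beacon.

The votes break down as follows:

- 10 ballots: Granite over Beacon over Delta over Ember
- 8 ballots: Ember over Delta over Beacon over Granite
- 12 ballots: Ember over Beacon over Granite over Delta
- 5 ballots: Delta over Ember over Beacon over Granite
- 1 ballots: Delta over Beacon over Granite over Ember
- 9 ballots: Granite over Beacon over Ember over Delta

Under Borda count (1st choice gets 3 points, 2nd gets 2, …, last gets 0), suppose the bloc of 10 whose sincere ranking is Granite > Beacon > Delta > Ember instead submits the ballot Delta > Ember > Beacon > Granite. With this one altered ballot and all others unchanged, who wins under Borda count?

Ember

Borda totals with the altered ballot: Delta 64, Granite 40, Ember 99, Beacon 67.
The winner is unchanged: still Ember.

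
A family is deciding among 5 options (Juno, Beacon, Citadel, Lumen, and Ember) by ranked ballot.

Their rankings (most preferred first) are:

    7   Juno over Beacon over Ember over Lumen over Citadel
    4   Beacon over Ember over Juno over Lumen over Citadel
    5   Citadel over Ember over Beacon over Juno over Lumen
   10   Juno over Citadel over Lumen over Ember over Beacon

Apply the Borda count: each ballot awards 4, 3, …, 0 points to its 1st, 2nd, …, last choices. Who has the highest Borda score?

Borda scores:
  Juno: 7·4 + 4·2 + 5·1 + 10·4 = 81
  Beacon: 7·3 + 4·4 + 5·2 + 10·0 = 47
  Citadel: 7·0 + 4·0 + 5·4 + 10·3 = 50
  Lumen: 7·1 + 4·1 + 5·0 + 10·2 = 31
  Ember: 7·2 + 4·3 + 5·3 + 10·1 = 51
Juno has the highest total.

Juno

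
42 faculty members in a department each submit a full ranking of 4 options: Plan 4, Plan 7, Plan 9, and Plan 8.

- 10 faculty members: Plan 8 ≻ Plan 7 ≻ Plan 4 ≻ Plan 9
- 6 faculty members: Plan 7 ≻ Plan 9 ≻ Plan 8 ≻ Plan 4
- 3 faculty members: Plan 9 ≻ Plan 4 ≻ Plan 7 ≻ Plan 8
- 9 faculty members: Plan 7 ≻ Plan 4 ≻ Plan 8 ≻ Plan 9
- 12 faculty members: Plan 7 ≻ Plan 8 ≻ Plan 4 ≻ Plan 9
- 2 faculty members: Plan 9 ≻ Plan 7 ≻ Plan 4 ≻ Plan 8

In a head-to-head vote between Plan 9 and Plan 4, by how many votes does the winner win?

Ballots ranking Plan 9 above Plan 4: 6+3+2 = 11.
Ballots ranking Plan 4 above Plan 9: 10+9+12 = 31.
Plan 4 wins 31–11, a margin of 20.

20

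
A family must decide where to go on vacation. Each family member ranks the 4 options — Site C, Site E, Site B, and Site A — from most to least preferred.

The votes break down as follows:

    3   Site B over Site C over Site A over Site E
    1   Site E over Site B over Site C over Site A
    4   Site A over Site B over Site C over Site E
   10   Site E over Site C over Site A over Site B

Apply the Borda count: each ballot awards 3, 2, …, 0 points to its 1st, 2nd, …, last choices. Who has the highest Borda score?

Site E

Borda scores:
  Site C: 3·2 + 1 + 4·1 + 10·2 = 31
  Site E: 3·0 + 3 + 4·0 + 10·3 = 33
  Site B: 3·3 + 2 + 4·2 + 10·0 = 19
  Site A: 3·1 + 0 + 4·3 + 10·1 = 25
Site E has the highest total.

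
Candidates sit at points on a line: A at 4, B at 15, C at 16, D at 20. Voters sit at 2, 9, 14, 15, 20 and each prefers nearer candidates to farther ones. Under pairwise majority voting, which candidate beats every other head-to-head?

With single-peaked preferences on a line, the Condorcet winner is the candidate closest to the median voter.
The median voter (position 14) is closest to B at 15.
Check: B vs A — voters closer to B: 3 of 5.

B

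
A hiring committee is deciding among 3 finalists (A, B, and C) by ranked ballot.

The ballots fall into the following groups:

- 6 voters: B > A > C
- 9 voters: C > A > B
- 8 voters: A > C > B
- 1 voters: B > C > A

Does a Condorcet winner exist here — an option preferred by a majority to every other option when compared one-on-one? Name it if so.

Head-to-head results (24 voters total):
A vs B: A wins 17–7.
A vs C: A wins 14–10.
B vs C: C wins 17–7.
A beats each rival — B (17–7), C (14–10) — so A is the Condorcet winner.

A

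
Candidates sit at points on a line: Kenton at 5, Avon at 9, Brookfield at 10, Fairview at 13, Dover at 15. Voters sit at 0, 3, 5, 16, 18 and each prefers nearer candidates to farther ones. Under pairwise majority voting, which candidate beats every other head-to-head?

Kenton

With single-peaked preferences on a line, the Condorcet winner is the candidate closest to the median voter.
The median voter (position 5) is closest to Kenton at 5.
Check: Kenton vs Fairview — voters closer to Kenton: 3 of 5.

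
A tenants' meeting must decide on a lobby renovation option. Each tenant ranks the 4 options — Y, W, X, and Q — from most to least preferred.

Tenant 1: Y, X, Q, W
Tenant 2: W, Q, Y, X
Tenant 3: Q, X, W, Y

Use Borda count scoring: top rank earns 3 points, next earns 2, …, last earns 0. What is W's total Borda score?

Borda scores:
  Y: 3 + 1 + 0 = 4
  W: 0 + 3 + 1 = 4
  X: 2 + 0 + 2 = 4
  Q: 1 + 2 + 3 = 6

4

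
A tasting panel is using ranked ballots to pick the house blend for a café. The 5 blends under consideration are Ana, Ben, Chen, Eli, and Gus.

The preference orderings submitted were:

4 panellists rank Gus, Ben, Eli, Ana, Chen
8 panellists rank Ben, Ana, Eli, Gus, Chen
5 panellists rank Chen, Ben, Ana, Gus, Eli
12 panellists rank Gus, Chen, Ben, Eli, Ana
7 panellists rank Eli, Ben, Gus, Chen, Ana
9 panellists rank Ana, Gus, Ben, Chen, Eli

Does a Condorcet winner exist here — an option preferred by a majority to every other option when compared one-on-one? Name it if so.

Head-to-head results (45 voters total):
Ana vs Ben: Ben wins 36–9.
Ana vs Chen: Chen wins 24–21.
Ana vs Eli: Eli wins 23–22.
Ana vs Gus: Gus wins 23–22.
Ben vs Chen: Ben wins 28–17.
Ben vs Eli: Ben wins 38–7.
Ben vs Gus: Gus wins 25–20.
Chen vs Eli: Chen wins 26–19.
Chen vs Gus: Gus wins 40–5.
Eli vs Gus: Gus wins 30–15.
Gus beats each rival — Ana (23–22), Ben (25–20), Chen (40–5), Eli (30–15) — so Gus is the Condorcet winner.

Gus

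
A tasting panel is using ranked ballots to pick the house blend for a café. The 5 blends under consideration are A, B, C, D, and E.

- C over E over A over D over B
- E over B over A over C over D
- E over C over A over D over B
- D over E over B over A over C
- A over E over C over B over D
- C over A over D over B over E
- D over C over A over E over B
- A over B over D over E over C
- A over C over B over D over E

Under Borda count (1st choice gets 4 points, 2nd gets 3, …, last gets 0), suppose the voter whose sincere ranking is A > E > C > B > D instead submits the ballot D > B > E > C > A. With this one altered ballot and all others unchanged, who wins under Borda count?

A

Borda totals with the altered ballot: A 20, B 14, C 19, D 19, E 18.
The winner is unchanged: still A.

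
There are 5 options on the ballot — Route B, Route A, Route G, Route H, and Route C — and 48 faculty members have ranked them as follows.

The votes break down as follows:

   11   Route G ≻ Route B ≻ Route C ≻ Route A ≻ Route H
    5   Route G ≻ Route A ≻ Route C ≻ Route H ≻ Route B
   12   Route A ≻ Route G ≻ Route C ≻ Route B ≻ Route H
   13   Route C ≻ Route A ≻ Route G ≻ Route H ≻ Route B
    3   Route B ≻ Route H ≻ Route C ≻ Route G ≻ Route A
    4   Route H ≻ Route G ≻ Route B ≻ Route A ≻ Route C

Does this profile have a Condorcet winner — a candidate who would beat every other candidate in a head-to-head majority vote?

No

Head-to-head results (48 voters total):
Route B vs Route A: Route A wins 30–18.
Route B vs Route G: Route G wins 45–3.
Route B vs Route H: Route B wins 26–22.
Route B vs Route C: Route C wins 30–18.
Route A vs Route G: Route A wins 25–23.
Route A vs Route H: Route A wins 41–7.
Route A vs Route C: Route C wins 27–21.
Route G vs Route H: Route G wins 41–7.
Route G vs Route C: Route G wins 32–16.
Route H vs Route C: Route C wins 41–7.
No candidate beats all others: Route A beats Route G beats Route C beats Route A, a majority cycle.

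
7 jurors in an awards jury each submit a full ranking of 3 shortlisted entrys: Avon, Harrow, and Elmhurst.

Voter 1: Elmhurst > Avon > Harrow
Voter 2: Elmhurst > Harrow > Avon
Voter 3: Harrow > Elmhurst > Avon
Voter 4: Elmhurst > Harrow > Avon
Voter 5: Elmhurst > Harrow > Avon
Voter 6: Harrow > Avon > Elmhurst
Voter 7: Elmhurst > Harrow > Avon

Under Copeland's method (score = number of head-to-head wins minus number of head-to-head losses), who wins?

Pairwise results:
  Avon vs Harrow: Harrow wins 6–1.
  Avon vs Elmhurst: Elmhurst wins 6–1.
  Harrow vs Elmhurst: Elmhurst wins 5–2.
Copeland scores (wins − losses):
  Avon: 0 − 2 = -2
  Harrow: 1 − 1 = 0
  Elmhurst: 2 − 0 = 2
Elmhurst has the best Copeland score.

Elmhurst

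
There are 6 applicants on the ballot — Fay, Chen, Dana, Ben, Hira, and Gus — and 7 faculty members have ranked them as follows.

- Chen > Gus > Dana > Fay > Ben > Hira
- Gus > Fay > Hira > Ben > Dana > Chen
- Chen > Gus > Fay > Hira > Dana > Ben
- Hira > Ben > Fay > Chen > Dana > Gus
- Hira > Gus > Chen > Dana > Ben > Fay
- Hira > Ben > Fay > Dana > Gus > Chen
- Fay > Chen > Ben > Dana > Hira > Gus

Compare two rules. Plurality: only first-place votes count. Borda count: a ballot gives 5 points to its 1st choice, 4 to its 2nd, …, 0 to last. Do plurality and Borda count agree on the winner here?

Yes

Plurality first-place counts: Fay 1, Chen 2, Dana 0, Ben 0, Hira 3, Gus 1 → Hira.
Borda totals: Fay 20, Chen 19, Dana 12, Ben 15, Hira 21, Gus 18 → Hira.
The two rules agree on Hira.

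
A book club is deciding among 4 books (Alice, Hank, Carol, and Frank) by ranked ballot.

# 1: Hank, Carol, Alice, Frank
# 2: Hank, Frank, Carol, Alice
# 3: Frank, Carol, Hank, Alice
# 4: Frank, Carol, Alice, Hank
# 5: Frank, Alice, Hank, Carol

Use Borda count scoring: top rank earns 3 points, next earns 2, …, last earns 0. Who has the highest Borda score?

Borda scores:
  Alice: 1 + 0 + 0 + 1 + 2 = 4
  Hank: 3 + 3 + 1 + 0 + 1 = 8
  Carol: 2 + 1 + 2 + 2 + 0 = 7
  Frank: 0 + 2 + 3 + 3 + 3 = 11
Frank has the highest total.

Frank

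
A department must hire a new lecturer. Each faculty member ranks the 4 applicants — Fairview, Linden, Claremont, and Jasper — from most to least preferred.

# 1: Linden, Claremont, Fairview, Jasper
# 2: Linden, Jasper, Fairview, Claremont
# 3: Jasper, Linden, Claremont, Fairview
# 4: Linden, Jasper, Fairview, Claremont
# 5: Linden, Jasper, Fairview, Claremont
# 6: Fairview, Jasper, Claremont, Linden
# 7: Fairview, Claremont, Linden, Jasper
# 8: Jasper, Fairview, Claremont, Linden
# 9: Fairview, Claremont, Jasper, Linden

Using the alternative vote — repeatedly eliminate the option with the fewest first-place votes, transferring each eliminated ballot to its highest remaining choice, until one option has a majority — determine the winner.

Linden

Round 1: Linden 4, Fairview 3, Jasper 2, Claremont 0. Claremont has the fewest and is eliminated.
Round 2: Linden 4, Fairview 3, Jasper 2. Jasper has the fewest and is eliminated.
Round 3: Linden 5, Fairview 4. Linden has a majority.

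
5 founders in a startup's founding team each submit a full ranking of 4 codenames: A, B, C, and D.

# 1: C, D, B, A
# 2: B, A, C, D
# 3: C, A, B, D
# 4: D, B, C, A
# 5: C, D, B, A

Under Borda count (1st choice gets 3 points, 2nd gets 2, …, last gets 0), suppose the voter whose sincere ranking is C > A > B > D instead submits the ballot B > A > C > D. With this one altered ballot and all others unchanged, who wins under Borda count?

B

Borda totals with the altered ballot: A 4, B 10, C 9, D 7.
The switch changes the winner from C to B.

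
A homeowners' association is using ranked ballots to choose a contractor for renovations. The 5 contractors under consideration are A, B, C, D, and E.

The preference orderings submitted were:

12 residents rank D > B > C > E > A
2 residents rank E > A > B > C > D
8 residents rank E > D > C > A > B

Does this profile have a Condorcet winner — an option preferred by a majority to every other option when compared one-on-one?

Head-to-head results (22 voters total):
A vs B: B wins 12–10.
A vs C: C wins 20–2.
A vs D: D wins 20–2.
A vs E: E wins 22–0.
B vs C: B wins 14–8.
B vs D: D wins 20–2.
B vs E: B wins 12–10.
C vs D: D wins 20–2.
C vs E: C wins 12–10.
D vs E: D wins 12–10.
D beats each rival — A (20–2), B (20–2), C (20–2), E (12–10) — so D is the Condorcet winner.

Yes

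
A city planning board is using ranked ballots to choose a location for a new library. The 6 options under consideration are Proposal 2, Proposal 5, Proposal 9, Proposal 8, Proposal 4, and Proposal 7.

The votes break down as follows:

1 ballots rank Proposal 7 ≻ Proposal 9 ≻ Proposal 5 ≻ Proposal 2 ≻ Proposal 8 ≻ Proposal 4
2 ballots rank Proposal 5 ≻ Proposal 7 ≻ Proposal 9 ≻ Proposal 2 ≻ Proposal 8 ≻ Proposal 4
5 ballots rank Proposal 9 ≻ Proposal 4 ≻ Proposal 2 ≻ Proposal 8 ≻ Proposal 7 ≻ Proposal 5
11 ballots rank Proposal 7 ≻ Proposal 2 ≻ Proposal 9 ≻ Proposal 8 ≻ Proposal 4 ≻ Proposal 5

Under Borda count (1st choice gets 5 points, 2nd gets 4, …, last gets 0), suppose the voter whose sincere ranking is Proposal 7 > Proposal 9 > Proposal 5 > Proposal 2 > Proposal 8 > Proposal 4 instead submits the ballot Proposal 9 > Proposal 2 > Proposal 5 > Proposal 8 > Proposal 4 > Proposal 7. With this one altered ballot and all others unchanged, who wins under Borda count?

Borda totals with the altered ballot: Proposal 2 67, Proposal 5 13, Proposal 9 69, Proposal 8 36, Proposal 4 32, Proposal 7 68.
The switch changes the winner from Proposal 7 to Proposal 9.

Proposal 9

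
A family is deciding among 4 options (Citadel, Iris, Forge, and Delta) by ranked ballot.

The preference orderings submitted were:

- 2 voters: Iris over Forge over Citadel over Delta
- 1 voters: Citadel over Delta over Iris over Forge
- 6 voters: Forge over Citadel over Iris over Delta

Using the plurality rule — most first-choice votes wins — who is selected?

First-place vote totals:
  Citadel: 1
  Iris: 2
  Forge: 6
  Delta: 0
Forge has the most first-place votes.

Forge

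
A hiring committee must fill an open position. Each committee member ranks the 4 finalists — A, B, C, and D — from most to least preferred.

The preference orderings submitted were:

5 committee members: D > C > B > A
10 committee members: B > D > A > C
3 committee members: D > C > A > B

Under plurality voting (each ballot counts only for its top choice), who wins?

First-place vote totals:
  A: 0
  B: 10
  C: 0
  D: 8
B has the most first-place votes.

B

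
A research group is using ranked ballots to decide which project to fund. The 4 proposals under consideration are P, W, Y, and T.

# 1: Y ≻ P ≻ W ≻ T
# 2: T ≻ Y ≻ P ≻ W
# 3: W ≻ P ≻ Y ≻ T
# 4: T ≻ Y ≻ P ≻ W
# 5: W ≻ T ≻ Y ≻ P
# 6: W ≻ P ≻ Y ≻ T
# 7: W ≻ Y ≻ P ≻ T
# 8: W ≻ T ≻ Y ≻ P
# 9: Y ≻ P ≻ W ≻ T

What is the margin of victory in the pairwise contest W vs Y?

1

Ballots ranking W above Y: 5.
Ballots ranking Y above W: 4.
W wins 5–4, a margin of 1.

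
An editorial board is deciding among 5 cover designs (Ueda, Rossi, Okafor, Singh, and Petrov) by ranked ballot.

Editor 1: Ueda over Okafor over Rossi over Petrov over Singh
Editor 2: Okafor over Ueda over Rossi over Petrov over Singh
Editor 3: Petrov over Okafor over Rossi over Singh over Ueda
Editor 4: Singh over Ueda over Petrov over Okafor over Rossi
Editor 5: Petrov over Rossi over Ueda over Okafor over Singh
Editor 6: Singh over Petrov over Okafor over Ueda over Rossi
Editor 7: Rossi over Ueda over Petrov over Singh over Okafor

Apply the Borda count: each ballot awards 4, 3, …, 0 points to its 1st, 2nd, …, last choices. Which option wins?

Petrov

Borda scores:
  Ueda: 4 + 3 + 0 + 3 + 2 + 1 + 3 = 16
  Rossi: 2 + 2 + 2 + 0 + 3 + 0 + 4 = 13
  Okafor: 3 + 4 + 3 + 1 + 1 + 2 + 0 = 14
  Singh: 0 + 0 + 1 + 4 + 0 + 4 + 1 = 10
  Petrov: 1 + 1 + 4 + 2 + 4 + 3 + 2 = 17
Petrov has the highest total.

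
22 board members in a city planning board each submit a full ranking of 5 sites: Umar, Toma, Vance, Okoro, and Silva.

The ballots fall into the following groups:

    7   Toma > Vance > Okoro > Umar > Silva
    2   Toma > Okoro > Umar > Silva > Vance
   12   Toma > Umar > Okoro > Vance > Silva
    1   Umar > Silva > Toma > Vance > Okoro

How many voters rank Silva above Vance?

Ballots ranking Silva above Vance: 2+1 = 3.
Ballots ranking Vance above Silva: 7+12 = 19.
So 3 of 22 voters prefer Silva to Vance.

3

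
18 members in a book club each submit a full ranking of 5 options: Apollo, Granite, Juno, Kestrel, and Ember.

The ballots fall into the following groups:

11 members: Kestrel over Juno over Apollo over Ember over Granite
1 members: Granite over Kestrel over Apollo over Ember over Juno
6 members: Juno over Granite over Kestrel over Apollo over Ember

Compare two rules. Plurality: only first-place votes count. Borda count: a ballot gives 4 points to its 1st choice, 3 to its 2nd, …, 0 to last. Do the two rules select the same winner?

Plurality first-place counts: Apollo 0, Granite 1, Juno 6, Kestrel 11, Ember 0 → Kestrel.
Borda totals: Apollo 30, Granite 22, Juno 57, Kestrel 59, Ember 12 → Kestrel.
The two rules agree on Kestrel.

Yes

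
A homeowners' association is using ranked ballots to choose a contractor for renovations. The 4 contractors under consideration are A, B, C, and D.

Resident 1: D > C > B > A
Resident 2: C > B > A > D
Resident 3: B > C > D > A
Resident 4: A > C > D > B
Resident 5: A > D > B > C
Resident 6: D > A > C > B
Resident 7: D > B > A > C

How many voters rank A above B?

3

Ballots ranking A above B: 3.
Ballots ranking B above A: 4.
So 3 of 7 voters prefer A to B.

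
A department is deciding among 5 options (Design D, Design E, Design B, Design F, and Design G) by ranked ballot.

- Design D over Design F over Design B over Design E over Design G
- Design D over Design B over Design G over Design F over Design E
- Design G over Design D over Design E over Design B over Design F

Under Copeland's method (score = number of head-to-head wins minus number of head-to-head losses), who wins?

Design D

Pairwise results:
  Design D vs Design E: Design D wins 3–0.
  Design D vs Design B: Design D wins 3–0.
  Design D vs Design F: Design D wins 3–0.
  Design D vs Design G: Design D wins 2–1.
  Design E vs Design B: Design B wins 2–1.
  Design E vs Design F: Design F wins 2–1.
  Design E vs Design G: Design G wins 2–1.
  Design B vs Design F: Design B wins 2–1.
  Design B vs Design G: Design B wins 2–1.
  Design F vs Design G: Design G wins 2–1.
Copeland scores (wins − losses):
  Design D: 4 − 0 = 4
  Design E: 0 − 4 = -4
  Design B: 3 − 1 = 2
  Design F: 1 − 3 = -2
  Design G: 2 − 2 = 0
Design D has the best Copeland score.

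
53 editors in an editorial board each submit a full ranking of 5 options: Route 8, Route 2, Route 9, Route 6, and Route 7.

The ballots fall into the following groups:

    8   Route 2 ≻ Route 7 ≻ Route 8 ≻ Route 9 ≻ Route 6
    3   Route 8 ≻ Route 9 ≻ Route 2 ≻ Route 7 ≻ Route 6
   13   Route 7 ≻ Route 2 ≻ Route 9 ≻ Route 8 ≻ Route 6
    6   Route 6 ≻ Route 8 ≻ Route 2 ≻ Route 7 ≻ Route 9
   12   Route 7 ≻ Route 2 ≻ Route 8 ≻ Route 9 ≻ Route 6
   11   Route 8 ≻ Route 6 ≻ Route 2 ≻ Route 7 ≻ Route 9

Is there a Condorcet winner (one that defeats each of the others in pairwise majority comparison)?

Head-to-head results (53 voters total):
Route 8 vs Route 2: Route 2 wins 33–20.
Route 8 vs Route 9: Route 8 wins 40–13.
Route 8 vs Route 6: Route 8 wins 47–6.
Route 8 vs Route 7: Route 7 wins 33–20.
Route 2 vs Route 9: Route 2 wins 50–3.
Route 2 vs Route 6: Route 2 wins 36–17.
Route 2 vs Route 7: Route 2 wins 28–25.
Route 9 vs Route 6: Route 9 wins 36–17.
Route 9 vs Route 7: Route 7 wins 50–3.
Route 6 vs Route 7: Route 7 wins 36–17.
Route 2 beats each rival — Route 8 (33–20), Route 9 (50–3), Route 6 (36–17), Route 7 (28–25) — so Route 2 is the Condorcet winner.

Yes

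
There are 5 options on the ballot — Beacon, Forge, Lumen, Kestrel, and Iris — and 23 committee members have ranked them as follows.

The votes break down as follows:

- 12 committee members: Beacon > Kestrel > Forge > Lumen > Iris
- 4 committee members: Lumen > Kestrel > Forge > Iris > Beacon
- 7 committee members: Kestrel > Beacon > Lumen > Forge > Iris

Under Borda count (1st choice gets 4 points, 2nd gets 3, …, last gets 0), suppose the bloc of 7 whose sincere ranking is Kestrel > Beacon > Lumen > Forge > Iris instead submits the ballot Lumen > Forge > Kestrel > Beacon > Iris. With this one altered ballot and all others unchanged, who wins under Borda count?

Borda totals with the altered ballot: Beacon 55, Forge 53, Lumen 56, Kestrel 62, Iris 4.
The winner is unchanged: still Kestrel.

Kestrel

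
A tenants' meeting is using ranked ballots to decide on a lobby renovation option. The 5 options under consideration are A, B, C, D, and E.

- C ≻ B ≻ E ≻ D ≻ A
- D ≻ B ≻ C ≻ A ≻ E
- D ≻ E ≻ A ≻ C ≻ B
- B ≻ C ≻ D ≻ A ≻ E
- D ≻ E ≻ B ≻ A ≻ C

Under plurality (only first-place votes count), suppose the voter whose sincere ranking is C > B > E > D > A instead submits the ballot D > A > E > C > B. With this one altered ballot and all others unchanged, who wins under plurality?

First-place totals with the altered ballot: A 0, B 1, C 0, D 4, E 0.
The winner is unchanged: still D.

D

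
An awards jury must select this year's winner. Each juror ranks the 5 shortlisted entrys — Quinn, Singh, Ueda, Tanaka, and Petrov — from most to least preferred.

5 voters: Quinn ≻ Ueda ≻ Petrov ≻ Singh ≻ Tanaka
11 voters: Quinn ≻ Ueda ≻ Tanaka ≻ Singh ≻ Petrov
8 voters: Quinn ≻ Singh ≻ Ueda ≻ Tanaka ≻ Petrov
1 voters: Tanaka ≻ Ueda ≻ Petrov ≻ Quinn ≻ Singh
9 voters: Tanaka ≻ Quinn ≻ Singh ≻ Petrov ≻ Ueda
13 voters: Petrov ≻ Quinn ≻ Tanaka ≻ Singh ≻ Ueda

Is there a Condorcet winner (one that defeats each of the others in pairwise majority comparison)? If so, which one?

Head-to-head results (47 voters total):
Quinn vs Singh: Quinn wins 47–0.
Quinn vs Ueda: Quinn wins 46–1.
Quinn vs Tanaka: Quinn wins 37–10.
Quinn vs Petrov: Quinn wins 33–14.
Singh vs Ueda: Singh wins 30–17.
Singh vs Tanaka: Tanaka wins 34–13.
Singh vs Petrov: Singh wins 28–19.
Ueda vs Tanaka: Ueda wins 24–23.
Ueda vs Petrov: Ueda wins 25–22.
Tanaka vs Petrov: Tanaka wins 29–18.
Quinn beats each rival — Singh (47–0), Ueda (46–1), Tanaka (37–10), Petrov (33–14) — so Quinn is the Condorcet winner.

Quinn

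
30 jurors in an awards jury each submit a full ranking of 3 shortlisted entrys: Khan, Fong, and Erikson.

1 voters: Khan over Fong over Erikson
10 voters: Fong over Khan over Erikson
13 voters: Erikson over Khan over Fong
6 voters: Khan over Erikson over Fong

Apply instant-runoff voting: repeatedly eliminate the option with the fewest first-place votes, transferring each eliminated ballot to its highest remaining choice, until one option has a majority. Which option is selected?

Round 1: Erikson 13, Fong 10, Khan 7. Khan has the fewest and is eliminated.
Round 2: Erikson 19, Fong 11. Erikson has a majority.

Erikson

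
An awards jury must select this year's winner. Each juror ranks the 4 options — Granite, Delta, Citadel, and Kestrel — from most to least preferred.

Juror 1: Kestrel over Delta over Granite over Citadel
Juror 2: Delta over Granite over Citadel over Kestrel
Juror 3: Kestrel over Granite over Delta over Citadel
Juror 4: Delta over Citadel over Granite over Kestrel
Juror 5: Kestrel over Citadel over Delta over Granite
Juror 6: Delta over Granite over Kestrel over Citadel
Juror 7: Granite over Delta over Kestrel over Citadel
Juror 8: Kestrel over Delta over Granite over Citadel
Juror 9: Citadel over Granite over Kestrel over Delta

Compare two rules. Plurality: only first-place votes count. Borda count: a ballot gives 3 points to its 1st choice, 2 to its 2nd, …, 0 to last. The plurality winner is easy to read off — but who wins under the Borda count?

Delta

Plurality first-place counts: Granite 1, Delta 3, Citadel 1, Kestrel 4 → Kestrel.
Borda totals: Granite 14, Delta 17, Citadel 8, Kestrel 15 → Delta.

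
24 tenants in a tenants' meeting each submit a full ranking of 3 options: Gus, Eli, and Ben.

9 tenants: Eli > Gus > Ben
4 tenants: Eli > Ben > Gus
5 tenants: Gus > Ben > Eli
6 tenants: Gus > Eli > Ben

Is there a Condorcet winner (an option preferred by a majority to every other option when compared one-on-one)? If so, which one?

Head-to-head results (24 voters total):
Gus vs Eli: Eli wins 13–11.
Gus vs Ben: Gus wins 20–4.
Eli vs Ben: Eli wins 19–5.
Eli beats each rival — Gus (13–11), Ben (19–5) — so Eli is the Condorcet winner.

Eli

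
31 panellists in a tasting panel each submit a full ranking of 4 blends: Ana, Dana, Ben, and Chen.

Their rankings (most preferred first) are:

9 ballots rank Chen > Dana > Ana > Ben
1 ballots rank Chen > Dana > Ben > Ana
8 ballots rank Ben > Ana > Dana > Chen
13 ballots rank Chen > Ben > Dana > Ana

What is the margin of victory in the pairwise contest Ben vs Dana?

Ballots ranking Ben above Dana: 8+13 = 21.
Ballots ranking Dana above Ben: 9+1 = 10.
Ben wins 21–10, a margin of 11.

11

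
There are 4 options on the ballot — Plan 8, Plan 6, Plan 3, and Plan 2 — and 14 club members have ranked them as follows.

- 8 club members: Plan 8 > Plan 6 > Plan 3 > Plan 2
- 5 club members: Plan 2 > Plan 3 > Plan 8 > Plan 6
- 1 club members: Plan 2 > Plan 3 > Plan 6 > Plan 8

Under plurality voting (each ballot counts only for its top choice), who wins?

First-place vote totals:
  Plan 8: 8
  Plan 6: 0
  Plan 3: 0
  Plan 2: 6
Plan 8 has the most first-place votes.

Plan 8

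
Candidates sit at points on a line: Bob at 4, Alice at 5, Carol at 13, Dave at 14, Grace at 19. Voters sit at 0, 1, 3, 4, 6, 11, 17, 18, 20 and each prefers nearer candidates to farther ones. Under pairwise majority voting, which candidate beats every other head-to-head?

With single-peaked preferences on a line, the Condorcet winner is the candidate closest to the median voter.
The median voter (position 6) is closest to Alice at 5.
Check: Alice vs Dave — voters closer to Alice: 5 of 9.

Alice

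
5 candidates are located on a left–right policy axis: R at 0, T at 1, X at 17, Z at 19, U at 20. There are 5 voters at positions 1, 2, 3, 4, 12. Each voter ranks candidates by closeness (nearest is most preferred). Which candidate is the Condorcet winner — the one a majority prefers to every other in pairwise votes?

With single-peaked preferences on a line, the Condorcet winner is the candidate closest to the median voter.
The median voter (position 3) is closest to T at 1.
Check: T vs X — voters closer to T: 4 of 5.

T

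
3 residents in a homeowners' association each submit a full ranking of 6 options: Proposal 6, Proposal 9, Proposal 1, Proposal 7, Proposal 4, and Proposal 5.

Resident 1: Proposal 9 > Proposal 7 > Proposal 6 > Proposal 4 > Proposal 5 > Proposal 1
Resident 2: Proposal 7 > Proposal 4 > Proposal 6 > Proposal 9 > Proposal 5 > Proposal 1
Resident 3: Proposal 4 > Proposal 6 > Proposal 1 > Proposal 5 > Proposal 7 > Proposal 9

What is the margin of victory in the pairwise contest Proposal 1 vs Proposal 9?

1

Ballots ranking Proposal 1 above Proposal 9: 1.
Ballots ranking Proposal 9 above Proposal 1: 2.
Proposal 9 wins 2–1, a margin of 1.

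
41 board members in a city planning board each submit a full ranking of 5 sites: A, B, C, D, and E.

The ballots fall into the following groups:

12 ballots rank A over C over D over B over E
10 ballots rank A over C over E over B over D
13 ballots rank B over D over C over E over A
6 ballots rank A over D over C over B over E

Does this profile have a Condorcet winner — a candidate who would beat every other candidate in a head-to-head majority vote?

Yes

Head-to-head results (41 voters total):
A vs B: A wins 28–13.
A vs C: A wins 28–13.
A vs D: A wins 28–13.
A vs E: A wins 28–13.
B vs C: C wins 28–13.
B vs D: B wins 23–18.
B vs E: B wins 31–10.
C vs D: C wins 22–19.
C vs E: C wins 41–0.
D vs E: D wins 31–10.
A beats each rival — B (28–13), C (28–13), D (28–13), E (28–13) — so A is the Condorcet winner.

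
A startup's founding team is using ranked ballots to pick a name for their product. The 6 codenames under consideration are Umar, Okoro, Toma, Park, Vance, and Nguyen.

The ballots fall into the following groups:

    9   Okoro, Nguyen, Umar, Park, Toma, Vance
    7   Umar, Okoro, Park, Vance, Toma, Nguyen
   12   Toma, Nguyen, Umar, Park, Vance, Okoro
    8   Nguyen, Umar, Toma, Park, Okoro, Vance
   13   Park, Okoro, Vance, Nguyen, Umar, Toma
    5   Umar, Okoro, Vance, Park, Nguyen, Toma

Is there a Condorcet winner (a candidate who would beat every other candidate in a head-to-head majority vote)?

No

Head-to-head results (54 voters total):
Umar vs Okoro: Umar wins 32–22.
Umar vs Toma: Umar wins 42–12.
Umar vs Park: Umar wins 41–13.
Umar vs Vance: Umar wins 41–13.
Umar vs Nguyen: Nguyen wins 42–12.
Okoro vs Toma: Okoro wins 34–20.
Okoro vs Park: Park wins 33–21.
Okoro vs Vance: Okoro wins 42–12.
Okoro vs Nguyen: Okoro wins 34–20.
Toma vs Park: Park wins 34–20.
Toma vs Vance: Toma wins 29–25.
Toma vs Nguyen: Nguyen wins 35–19.
Park vs Vance: Park wins 49–5.
Park vs Nguyen: Nguyen wins 29–25.
Vance vs Nguyen: Nguyen wins 29–25.
No candidate beats all others: Umar beats Okoro beats Nguyen beats Umar, a majority cycle.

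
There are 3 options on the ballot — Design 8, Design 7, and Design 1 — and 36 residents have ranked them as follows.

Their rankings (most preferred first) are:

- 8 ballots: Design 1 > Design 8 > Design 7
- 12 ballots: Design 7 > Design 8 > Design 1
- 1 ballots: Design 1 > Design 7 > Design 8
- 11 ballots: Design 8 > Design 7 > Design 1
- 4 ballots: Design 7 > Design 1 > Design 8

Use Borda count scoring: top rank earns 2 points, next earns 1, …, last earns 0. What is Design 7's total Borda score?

Borda scores:
  Design 8: 8·1 + 12·1 + 0 + 11·2 + 4·0 = 42
  Design 7: 8·0 + 12·2 + 1 + 11·1 + 4·2 = 44
  Design 1: 8·2 + 12·0 + 2 + 11·0 + 4·1 = 22

44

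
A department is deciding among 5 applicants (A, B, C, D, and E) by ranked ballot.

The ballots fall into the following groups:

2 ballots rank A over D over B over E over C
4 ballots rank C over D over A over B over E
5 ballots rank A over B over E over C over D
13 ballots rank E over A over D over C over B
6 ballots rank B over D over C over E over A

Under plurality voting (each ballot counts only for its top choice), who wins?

E

First-place vote totals:
  A: 7
  B: 6
  C: 4
  D: 0
  E: 13
E has the most first-place votes.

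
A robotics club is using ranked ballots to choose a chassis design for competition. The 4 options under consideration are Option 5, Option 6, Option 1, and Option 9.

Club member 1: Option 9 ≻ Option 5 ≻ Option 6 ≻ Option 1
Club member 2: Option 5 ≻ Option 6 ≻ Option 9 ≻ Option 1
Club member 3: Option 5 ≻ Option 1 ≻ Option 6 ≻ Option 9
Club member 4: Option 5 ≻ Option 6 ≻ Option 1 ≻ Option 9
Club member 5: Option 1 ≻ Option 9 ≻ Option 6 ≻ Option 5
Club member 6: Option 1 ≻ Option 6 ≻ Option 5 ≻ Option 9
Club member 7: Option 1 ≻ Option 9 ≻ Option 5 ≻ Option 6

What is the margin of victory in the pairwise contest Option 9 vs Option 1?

3

Ballots ranking Option 9 above Option 1: 2.
Ballots ranking Option 1 above Option 9: 5.
Option 1 wins 5–2, a margin of 3.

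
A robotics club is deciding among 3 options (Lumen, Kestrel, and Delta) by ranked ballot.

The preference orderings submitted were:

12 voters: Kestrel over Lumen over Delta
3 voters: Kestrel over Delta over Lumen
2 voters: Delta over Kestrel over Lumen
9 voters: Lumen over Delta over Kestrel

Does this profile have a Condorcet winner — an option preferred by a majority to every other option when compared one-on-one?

Yes

Head-to-head results (26 voters total):
Lumen vs Kestrel: Kestrel wins 17–9.
Lumen vs Delta: Lumen wins 21–5.
Kestrel vs Delta: Kestrel wins 15–11.
Kestrel beats each rival — Lumen (17–9), Delta (15–11) — so Kestrel is the Condorcet winner.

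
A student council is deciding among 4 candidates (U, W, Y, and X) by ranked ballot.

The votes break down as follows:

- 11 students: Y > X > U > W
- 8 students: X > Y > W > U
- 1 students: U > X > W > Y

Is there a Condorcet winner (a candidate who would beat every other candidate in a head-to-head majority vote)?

Head-to-head results (20 voters total):
U vs W: U wins 12–8.
U vs Y: Y wins 19–1.
U vs X: X wins 19–1.
W vs Y: Y wins 19–1.
W vs X: X wins 20–0.
Y vs X: Y wins 11–9.
Y beats each rival — U (19–1), W (19–1), X (11–9) — so Y is the Condorcet winner.

Yes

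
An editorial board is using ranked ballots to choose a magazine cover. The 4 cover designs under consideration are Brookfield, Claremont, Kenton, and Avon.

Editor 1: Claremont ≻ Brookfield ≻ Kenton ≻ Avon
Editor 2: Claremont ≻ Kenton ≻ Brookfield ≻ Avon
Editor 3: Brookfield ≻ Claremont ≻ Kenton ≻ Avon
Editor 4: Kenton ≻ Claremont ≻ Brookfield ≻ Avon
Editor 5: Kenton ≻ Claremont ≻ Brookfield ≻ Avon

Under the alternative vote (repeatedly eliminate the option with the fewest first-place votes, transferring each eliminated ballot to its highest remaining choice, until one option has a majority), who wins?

Round 1: Claremont 2, Kenton 2, Brookfield 1, Avon 0. Avon has the fewest and is eliminated.
Round 2: Claremont 2, Kenton 2, Brookfield 1. Brookfield has the fewest and is eliminated.
Round 3: Claremont 3, Kenton 2. Claremont has a majority.

Claremont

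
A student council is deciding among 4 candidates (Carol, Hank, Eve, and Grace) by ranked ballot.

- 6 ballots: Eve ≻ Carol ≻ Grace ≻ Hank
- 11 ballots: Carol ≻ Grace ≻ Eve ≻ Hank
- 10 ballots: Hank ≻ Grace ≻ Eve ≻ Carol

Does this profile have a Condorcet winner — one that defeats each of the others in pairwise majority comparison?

Head-to-head results (27 voters total):
Carol vs Hank: Carol wins 17–10.
Carol vs Eve: Eve wins 16–11.
Carol vs Grace: Carol wins 17–10.
Hank vs Eve: Eve wins 17–10.
Hank vs Grace: Grace wins 17–10.
Eve vs Grace: Grace wins 21–6.
No candidate beats all others: Carol beats Grace beats Eve beats Carol, a majority cycle.

No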